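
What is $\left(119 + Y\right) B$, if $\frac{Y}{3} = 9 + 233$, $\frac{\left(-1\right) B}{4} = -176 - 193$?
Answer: $1247220$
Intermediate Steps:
$B = 1476$ ($B = - 4 \left(-176 - 193\right) = \left(-4\right) \left(-369\right) = 1476$)
$Y = 726$ ($Y = 3 \left(9 + 233\right) = 3 \cdot 242 = 726$)
$\left(119 + Y\right) B = \left(119 + 726\right) 1476 = 845 \cdot 1476 = 1247220$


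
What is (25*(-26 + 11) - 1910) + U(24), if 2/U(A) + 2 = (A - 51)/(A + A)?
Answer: -93717/41 ≈ -2285.8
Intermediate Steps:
U(A) = 2/(-2 + (-51 + A)/(2*A)) (U(A) = 2/(-2 + (A - 51)/(A + A)) = 2/(-2 + (-51 + A)/((2*A))) = 2/(-2 + (-51 + A)*(1/(2*A))) = 2/(-2 + (-51 + A)/(2*A)))
(25*(-26 + 11) - 1910) + U(24) = (25*(-26 + 11) - 1910) - 4*24/(51 + 3*24) = (25*(-15) - 1910) - 4*24/(51 + 72) = (-375 - 1910) - 4*24/123 = -2285 - 4*24*1/123 = -2285 - 32/41 = -93717/41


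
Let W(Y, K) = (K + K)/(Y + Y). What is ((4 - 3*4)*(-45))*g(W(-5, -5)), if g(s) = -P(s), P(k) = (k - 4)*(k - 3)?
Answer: -2160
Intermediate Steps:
P(k) = (-4 + k)*(-3 + k)
W(Y, K) = K/Y (W(Y, K) = (2*K)/((2*Y)) = (2*K)*(1/(2*Y)) = K/Y)
g(s) = -12 - s**2 + 7*s (g(s) = -(12 + s**2 - 7*s) = -12 - s**2 + 7*s)
((4 - 3*4)*(-45))*g(W(-5, -5)) = ((4 - 3*4)*(-45))*(-12 - (-5/(-5))**2 + 7*(-5/(-5))) = ((4 - 12)*(-45))*(-12 - (-5*(-1/5))**2 + 7*(-5*(-1/5))) = (-8*(-45))*(-12 - 1*1**2 + 7*1) = 360*(-12 - 1*1 + 7) = 360*(-12 - 1 + 7) = 360*(-6) = -2160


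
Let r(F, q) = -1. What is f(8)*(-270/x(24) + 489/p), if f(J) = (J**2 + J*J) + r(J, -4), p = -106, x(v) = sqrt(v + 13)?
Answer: -62103/106 - 34290*sqrt(37)/37 ≈ -6223.1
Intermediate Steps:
x(v) = sqrt(13 + v)
f(J) = -1 + 2*J**2 (f(J) = (J**2 + J*J) - 1 = (J**2 + J**2) - 1 = 2*J**2 - 1 = -1 + 2*J**2)
f(8)*(-270/x(24) + 489/p) = (-1 + 2*8**2)*(-270/sqrt(13 + 24) + 489/(-106)) = (-1 + 2*64)*(-270*sqrt(37)/37 + 489*(-1/106)) = (-1 + 128)*(-270*sqrt(37)/37 - 489/106) = 127*(-270*sqrt(37)/37 - 489/106) = 127*(-489/106 - 270*sqrt(37)/37) = -62103/106 - 34290*sqrt(37)/37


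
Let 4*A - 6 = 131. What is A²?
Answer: 18769/16 ≈ 1173.1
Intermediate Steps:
A = 137/4 (A = 3/2 + (¼)*131 = 3/2 + 131/4 = 137/4 ≈ 34.250)
A² = (137/4)² = 18769/16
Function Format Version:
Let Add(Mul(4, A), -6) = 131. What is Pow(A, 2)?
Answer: Rational(18769, 16) ≈ 1173.1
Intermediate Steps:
A = Rational(137, 4) (A = Add(Rational(3, 2), Mul(Rational(1, 4), 131)) = Add(Rational(3, 2), Rational(131, 4)) = Rational(137, 4) ≈ 34.250)
Pow(A, 2) = Pow(Rational(137, 4), 2) = Rational(18769, 16)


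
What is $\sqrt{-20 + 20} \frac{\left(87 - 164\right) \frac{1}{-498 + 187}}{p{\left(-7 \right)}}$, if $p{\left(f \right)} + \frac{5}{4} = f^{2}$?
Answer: $0$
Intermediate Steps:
$p{\left(f \right)} = - \frac{5}{4} + f^{2}$
$\sqrt{-20 + 20} \frac{\left(87 - 164\right) \frac{1}{-498 + 187}}{p{\left(-7 \right)}} = \sqrt{-20 + 20} \frac{\left(87 - 164\right) \frac{1}{-498 + 187}}{- \frac{5}{4} + \left(-7\right)^{2}} = \sqrt{0} \frac{\left(-77\right) \frac{1}{-311}}{- \frac{5}{4} + 49} = 0 \frac{\left(-77\right) \left(- \frac{1}{311}\right)}{\frac{191}{4}} = 0 \cdot \frac{77}{311} \cdot \frac{4}{191} = 0 \cdot \frac{308}{59401} = 0$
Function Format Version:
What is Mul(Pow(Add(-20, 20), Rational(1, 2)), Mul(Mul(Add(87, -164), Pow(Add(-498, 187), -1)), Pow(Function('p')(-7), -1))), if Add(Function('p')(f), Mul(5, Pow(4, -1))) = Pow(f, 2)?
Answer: 0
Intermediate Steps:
Function('p')(f) = Add(Rational(-5, 4), Pow(f, 2))
Mul(Pow(Add(-20, 20), Rational(1, 2)), Mul(Mul(Add(87, -164), Pow(Add(-498, 187), -1)), Pow(Function('p')(-7), -1))) = Mul(Pow(Add(-20, 20), Rational(1, 2)), Mul(Mul(Add(87, -164), Pow(Add(-498, 187), -1)), Pow(Add(Rational(-5, 4), Pow(-7, 2)), -1))) = Mul(Pow(0, Rational(1, 2)), Mul(Mul(-77, Pow(-311, -1)), Pow(Add(Rational(-5, 4), 49), -1))) = Mul(0, Mul(Mul(-77, Rational(-1, 311)), Pow(Rational(191, 4), -1))) = Mul(0, Mul(Rational(77, 311), Rational(4, 191))) = Mul(0, Rational(308, 59401)) = 0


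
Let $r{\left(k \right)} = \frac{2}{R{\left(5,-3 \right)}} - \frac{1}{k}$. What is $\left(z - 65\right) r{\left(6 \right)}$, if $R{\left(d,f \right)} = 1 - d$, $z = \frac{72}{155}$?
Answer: $\frac{20006}{465} \approx 43.024$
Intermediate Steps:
$z = \frac{72}{155}$ ($z = 72 \cdot \frac{1}{155} = \frac{72}{155} \approx 0.46452$)
$r{\left(k \right)} = - \frac{1}{2} - \frac{1}{k}$ ($r{\left(k \right)} = \frac{2}{1 - 5} - \frac{1}{k} = \frac{2}{-4} - \frac{1}{k} = 2 \left(- \frac{1}{4}\right) - \frac{1}{k} = - \frac{1}{2} - \frac{1}{k}$)
$\left(z - 65\right) r{\left(6 \right)} = \left(\frac{72}{155} - 65\right) \frac{-2 - 6}{2 \cdot 6} = - \frac{10003 \cdot \frac{1}{2} \cdot \frac{1}{6} \left(-2 - 6\right)}{155} = - \frac{10003 \cdot \frac{1}{2} \cdot \frac{1}{6} \left(-8\right)}{155} = \left(- \frac{10003}{155}\right) \left(- \frac{2}{3}\right) = \frac{20006}{465}$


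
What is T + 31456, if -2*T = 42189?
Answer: 20723/2 ≈ 10362.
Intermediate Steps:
T = -42189/2 (T = -½*42189 = -42189/2 ≈ -21095.)
T + 31456 = -42189/2 + 31456 = 20723/2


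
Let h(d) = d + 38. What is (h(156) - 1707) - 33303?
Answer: -34816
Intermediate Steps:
h(d) = 38 + d
(h(156) - 1707) - 33303 = ((38 + 156) - 1707) - 33303 = (194 - 1707) - 33303 = -1513 - 33303 = -34816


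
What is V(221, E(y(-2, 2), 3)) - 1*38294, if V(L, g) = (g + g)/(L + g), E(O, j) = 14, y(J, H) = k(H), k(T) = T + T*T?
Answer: -8999062/235 ≈ -38294.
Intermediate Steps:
k(T) = T + T**2
y(J, H) = H*(1 + H)
V(L, g) = 2*g/(L + g) (V(L, g) = (2*g)/(L + g) = 2*g/(L + g))
V(221, E(y(-2, 2), 3)) - 1*38294 = 2*14/(221 + 14) - 1*38294 = 2*14/235 - 38294 = 2*14*(1/235) - 38294 = 28/235 - 38294 = -8999062/235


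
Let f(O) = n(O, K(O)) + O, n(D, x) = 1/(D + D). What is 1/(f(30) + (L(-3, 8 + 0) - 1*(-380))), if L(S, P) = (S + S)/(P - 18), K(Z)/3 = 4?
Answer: 60/24637 ≈ 0.0024354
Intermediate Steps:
K(Z) = 12 (K(Z) = 3*4 = 12)
n(D, x) = 1/(2*D)
L(S, P) = 2*S/(-18 + P) (L(S, P) = (2*S)/(-18 + P) = 2*S/(-18 + P))
f(O) = O + 1/(2*O) (f(O) = 1/(2*O) + O = O + 1/(2*O))
1/(f(30) + (L(-3, 8 + 0) - 1*(-380))) = 1/((30 + (½)/30) + (2*(-3)/(-18 + (8 + 0)) - 1*(-380))) = 1/((30 + (½)*(1/30)) + (2*(-3)/(-18 + 8) + 380)) = 1/((30 + 1/60) + (2*(-3)/(-10) + 380)) = 1/(1801/60 + (2*(-3)*(-⅒) + 380)) = 1/(1801/60 + (⅗ + 380)) = 1/(1801/60 + 1903/5) = 1/(24637/60) = 60/24637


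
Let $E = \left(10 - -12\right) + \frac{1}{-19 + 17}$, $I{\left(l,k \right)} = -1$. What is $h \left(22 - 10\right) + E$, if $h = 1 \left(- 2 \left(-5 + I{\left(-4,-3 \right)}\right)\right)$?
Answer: $\frac{331}{2} \approx 165.5$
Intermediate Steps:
$h = 12$ ($h = 1 \left(- 2 \left(-5 - 1\right)\right) = 1 \left(\left(-2\right) \left(-6\right)\right) = 1 \cdot 12 = 12$)
$E = \frac{43}{2}$ ($E = \left(10 + 12\right) + \frac{1}{-2} = 22 - \frac{1}{2} = \frac{43}{2} \approx 21.5$)
$h \left(22 - 10\right) + E = 12 \left(22 - 10\right) + \frac{43}{2} = 12 \cdot 12 + \frac{43}{2} = 144 + \frac{43}{2} = \frac{331}{2}$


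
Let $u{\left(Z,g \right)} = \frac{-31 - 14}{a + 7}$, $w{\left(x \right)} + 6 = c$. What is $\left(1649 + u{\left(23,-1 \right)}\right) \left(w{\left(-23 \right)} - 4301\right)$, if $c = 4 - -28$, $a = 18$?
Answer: $-7041780$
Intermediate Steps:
$c = 32$ ($c = 4 + 28 = 32$)
$w{\left(x \right)} = 26$ ($w{\left(x \right)} = -6 + 32 = 26$)
$u{\left(Z,g \right)} = - \frac{9}{5}$ ($u{\left(Z,g \right)} = \frac{-31 - 14}{18 + 7} = - \frac{45}{25} = \left(-45\right) \frac{1}{25} = - \frac{9}{5}$)
$\left(1649 + u{\left(23,-1 \right)}\right) \left(w{\left(-23 \right)} - 4301\right) = \left(1649 - \frac{9}{5}\right) \left(26 - 4301\right) = \frac{8236}{5} \left(-4275\right) = -7041780$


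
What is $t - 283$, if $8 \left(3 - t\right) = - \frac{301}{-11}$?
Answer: $- \frac{24941}{88} \approx -283.42$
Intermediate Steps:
$t = - \frac{37}{88}$ ($t = 3 - \frac{\left(-301\right) \frac{1}{-11}}{8} = 3 - \frac{\left(-301\right) \left(- \frac{1}{11}\right)}{8} = 3 - \frac{301}{88} = - \frac{37}{88} \approx -0.42045$)
$t - 283 = - \frac{37}{88} - 283 = - \frac{24941}{88}$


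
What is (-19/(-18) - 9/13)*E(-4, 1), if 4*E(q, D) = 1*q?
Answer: -85/234 ≈ -0.36325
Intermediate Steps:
E(q, D) = q/4 (E(q, D) = (1*q)/4 = q/4)
(-19/(-18) - 9/13)*E(-4, 1) = (-19/(-18) - 9/13)*((¼)*(-4)) = (-19*(-1/18) - 9*1/13)*(-1) = (19/18 - 9/13)*(-1) = (85/234)*(-1) = -85/234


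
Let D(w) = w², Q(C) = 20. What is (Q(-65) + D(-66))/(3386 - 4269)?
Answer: -4376/883 ≈ -4.9558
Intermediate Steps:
(Q(-65) + D(-66))/(3386 - 4269) = (20 + (-66)²)/(3386 - 4269) = (20 + 4356)/(-883) = 4376*(-1/883) = -4376/883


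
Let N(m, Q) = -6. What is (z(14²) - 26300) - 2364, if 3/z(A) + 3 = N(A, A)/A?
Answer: -2837834/99 ≈ -28665.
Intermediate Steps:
z(A) = 3/(-3 - 6/A)
(z(14²) - 26300) - 2364 = (-1*14²/(2 + 14²) - 26300) - 2364 = (-1*196/(2 + 196) - 26300) - 2364 = (-1*196/198 - 26300) - 2364 = (-1*196*1/198 - 26300) - 2364 = (-98/99 - 26300) - 2364 = -2603798/99 - 2364 = -2837834/99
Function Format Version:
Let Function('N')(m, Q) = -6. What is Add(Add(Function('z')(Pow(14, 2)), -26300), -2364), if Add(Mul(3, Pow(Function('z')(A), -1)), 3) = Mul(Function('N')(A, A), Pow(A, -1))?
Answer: Rational(-2837834, 99) ≈ -28665.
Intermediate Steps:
Function('z')(A) = Mul(3, Pow(Add(-3, Mul(-6, Pow(A, -1))), -1))
Add(Add(Function('z')(Pow(14, 2)), -26300), -2364) = Add(Add(Mul(-1, Pow(14, 2), Pow(Add(2, Pow(14, 2)), -1)), -26300), -2364) = Add(Add(Mul(-1, 196, Pow(Add(2, 196), -1)), -26300), -2364) = Add(Add(Mul(-1, 196, Pow(198, -1)), -26300), -2364) = Add(Add(Mul(-1, 196, Rational(1, 198)), -26300), -2364) = Add(Add(Rational(-98, 99), -26300), -2364) = Add(Rational(-2603798, 99), -2364) = Rational(-2837834, 99)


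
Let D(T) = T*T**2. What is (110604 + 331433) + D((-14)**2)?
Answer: 7971573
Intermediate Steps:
D(T) = T**3
(110604 + 331433) + D((-14)**2) = (110604 + 331433) + ((-14)**2)**3 = 442037 + 196**3 = 442037 + 7529536 = 7971573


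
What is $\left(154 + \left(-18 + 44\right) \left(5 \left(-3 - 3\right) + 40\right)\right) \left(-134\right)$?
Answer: $-55476$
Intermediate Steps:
$\left(154 + \left(-18 + 44\right) \left(5 \left(-3 - 3\right) + 40\right)\right) \left(-134\right) = \left(154 + 26 \left(5 \left(-6\right) + 40\right)\right) \left(-134\right) = \left(154 + 26 \left(-30 + 40\right)\right) \left(-134\right) = \left(154 + 26 \cdot 10\right) \left(-134\right) = \left(154 + 260\right) \left(-134\right) = 414 \left(-134\right) = -55476$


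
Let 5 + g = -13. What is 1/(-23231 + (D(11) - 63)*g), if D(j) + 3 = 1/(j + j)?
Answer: -11/242482 ≈ -4.5364e-5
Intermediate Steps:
g = -18 (g = -5 - 13 = -18)
D(j) = -3 + 1/(2*j) (D(j) = -3 + 1/(j + j) = -3 + 1/(2*j))
1/(-23231 + (D(11) - 63)*g) = 1/(-23231 + ((-3 + (½)/11) - 63)*(-18)) = 1/(-23231 + ((-3 + (½)*(1/11)) - 63)*(-18)) = 1/(-23231 + ((-3 + 1/22) - 63)*(-18)) = 1/(-23231 + (-65/22 - 63)*(-18)) = 1/(-23231 - 1451/22*(-18)) = 1/(-23231 + 13059/11) = 1/(-242482/11) = -11/242482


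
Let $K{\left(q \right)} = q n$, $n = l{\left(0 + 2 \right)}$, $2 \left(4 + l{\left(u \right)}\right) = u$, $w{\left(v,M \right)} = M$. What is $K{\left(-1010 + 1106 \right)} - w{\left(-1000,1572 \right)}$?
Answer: $-1860$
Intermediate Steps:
$l{\left(u \right)} = -4 + \frac{u}{2}$
$n = -3$ ($n = -4 + \frac{0 + 2}{2} = -4 + \frac{1}{2} \cdot 2 = -4 + 1 = -3$)
$K{\left(q \right)} = - 3 q$ ($K{\left(q \right)} = q \left(-3\right) = - 3 q$)
$K{\left(-1010 + 1106 \right)} - w{\left(-1000,1572 \right)} = - 3 \left(-1010 + 1106\right) - 1572 = \left(-3\right) 96 - 1572 = -288 - 1572 = -1860$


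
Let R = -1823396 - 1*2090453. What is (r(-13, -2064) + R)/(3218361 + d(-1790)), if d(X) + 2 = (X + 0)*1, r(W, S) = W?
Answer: -3913862/3216569 ≈ -1.2168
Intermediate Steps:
R = -3913849 (R = -1823396 - 2090453 = -3913849)
d(X) = -2 + X (d(X) = -2 + (X + 0)*1 = -2 + X*1 = -2 + X)
(r(-13, -2064) + R)/(3218361 + d(-1790)) = (-13 - 3913849)/(3218361 + (-2 - 1790)) = -3913862/(3218361 - 1792) = -3913862/3216569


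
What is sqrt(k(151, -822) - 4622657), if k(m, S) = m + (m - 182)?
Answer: I*sqrt(4622537) ≈ 2150.0*I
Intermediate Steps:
k(m, S) = -182 + 2*m (k(m, S) = m + (-182 + m) = -182 + 2*m)
sqrt(k(151, -822) - 4622657) = sqrt((-182 + 2*151) - 4622657) = sqrt((-182 + 302) - 4622657) = sqrt(120 - 4622657) = sqrt(-4622537) = I*sqrt(4622537)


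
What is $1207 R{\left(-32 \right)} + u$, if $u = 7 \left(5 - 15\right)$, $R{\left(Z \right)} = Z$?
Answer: $-38694$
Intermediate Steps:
$u = -70$ ($u = 7 \left(-10\right) = -70$)
$1207 R{\left(-32 \right)} + u = 1207 \left(-32\right) - 70 = -38624 - 70 = -38694$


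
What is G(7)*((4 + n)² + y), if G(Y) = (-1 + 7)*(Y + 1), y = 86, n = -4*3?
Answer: 7200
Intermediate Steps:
n = -12
G(Y) = 6 + 6*Y (G(Y) = 6*(1 + Y) = 6 + 6*Y)
G(7)*((4 + n)² + y) = (6 + 6*7)*((4 - 12)² + 86) = (6 + 42)*((-8)² + 86) = 48*(64 + 86) = 48*150 = 7200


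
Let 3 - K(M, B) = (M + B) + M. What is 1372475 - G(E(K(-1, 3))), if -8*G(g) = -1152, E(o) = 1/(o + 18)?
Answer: 1372331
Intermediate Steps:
K(M, B) = 3 - B - 2*M (K(M, B) = 3 - ((M + B) + M) = 3 - ((B + M) + M) = 3 - (B + 2*M) = 3 + (-B - 2*M) = 3 - B - 2*M)
E(o) = 1/(18 + o)
G(g) = 144 (G(g) = -⅛*(-1152) = 144)
1372475 - G(E(K(-1, 3))) = 1372475 - 1*144 = 1372475 - 144 = 1372331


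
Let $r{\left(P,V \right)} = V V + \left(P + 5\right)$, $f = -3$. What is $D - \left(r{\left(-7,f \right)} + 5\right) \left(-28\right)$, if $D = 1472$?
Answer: $1808$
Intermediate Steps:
$r{\left(P,V \right)} = 5 + P + V^{2}$ ($r{\left(P,V \right)} = V^{2} + \left(5 + P\right) = 5 + P + V^{2}$)
$D - \left(r{\left(-7,f \right)} + 5\right) \left(-28\right) = 1472 - \left(\left(5 - 7 + \left(-3\right)^{2}\right) + 5\right) \left(-28\right) = 1472 - \left(\left(5 - 7 + 9\right) + 5\right) \left(-28\right) = 1472 - \left(7 + 5\right) \left(-28\right) = 1472 - 12 \left(-28\right) = 1472 - -336 = 1472 + 336 = 1808$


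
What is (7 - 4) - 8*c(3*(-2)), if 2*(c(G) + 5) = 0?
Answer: 43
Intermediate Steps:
c(G) = -5 (c(G) = -5 + (1/2)*0 = -5 + 0 = -5)
(7 - 4) - 8*c(3*(-2)) = (7 - 4) - 8*(-5) = 3 + 40 = 43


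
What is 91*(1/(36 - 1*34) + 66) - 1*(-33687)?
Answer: 79477/2 ≈ 39739.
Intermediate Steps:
91*(1/(36 - 1*34) + 66) - 1*(-33687) = 91*(1/(36 - 34) + 66) + 33687 = 91*(1/2 + 66) + 33687 = 91*(½ + 66) + 33687 = 91*(133/2) + 33687 = 12103/2 + 33687 = 79477/2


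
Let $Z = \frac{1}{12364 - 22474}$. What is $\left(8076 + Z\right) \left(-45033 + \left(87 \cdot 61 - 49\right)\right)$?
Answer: $- \frac{649512695845}{2022} \approx -3.2122 \cdot 10^{8}$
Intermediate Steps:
$Z = - \frac{1}{10110}$ ($Z = \frac{1}{-10110} = - \frac{1}{10110} \approx -9.8912 \cdot 10^{-5}$)
$\left(8076 + Z\right) \left(-45033 + \left(87 \cdot 61 - 49\right)\right) = \left(8076 - \frac{1}{10110}\right) \left(-45033 + \left(87 \cdot 61 - 49\right)\right) = \frac{81648359 \left(-45033 + \left(5307 - 49\right)\right)}{10110} = \frac{81648359 \left(-45033 + 5258\right)}{10110} = \frac{81648359}{10110} \left(-39775\right) = - \frac{649512695845}{2022}$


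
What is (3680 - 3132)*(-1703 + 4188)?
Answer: 1361780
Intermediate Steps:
(3680 - 3132)*(-1703 + 4188) = 548*2485 = 1361780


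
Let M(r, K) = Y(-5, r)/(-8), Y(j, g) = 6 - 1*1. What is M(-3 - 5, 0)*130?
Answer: -325/4 ≈ -81.250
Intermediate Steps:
Y(j, g) = 5 (Y(j, g) = 6 - 1 = 5)
M(r, K) = -5/8 (M(r, K) = 5/(-8) = 5*(-1/8) = -5/8)
M(-3 - 5, 0)*130 = -5/8*130 = -325/4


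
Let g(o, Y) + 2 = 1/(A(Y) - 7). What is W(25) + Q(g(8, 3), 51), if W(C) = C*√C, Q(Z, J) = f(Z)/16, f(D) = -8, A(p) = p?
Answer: 249/2 ≈ 124.50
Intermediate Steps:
g(o, Y) = -2 + 1/(-7 + Y) (g(o, Y) = -2 + 1/(Y - 7) = -2 + 1/(-7 + Y))
Q(Z, J) = -½ (Q(Z, J) = -8/16 = -8*1/16 = -½)
W(C) = C^(3/2)
W(25) + Q(g(8, 3), 51) = 25^(3/2) - ½ = 125 - ½ = 249/2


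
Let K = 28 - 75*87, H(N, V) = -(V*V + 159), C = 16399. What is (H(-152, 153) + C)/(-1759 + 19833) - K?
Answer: 117419609/18074 ≈ 6496.6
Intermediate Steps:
H(N, V) = -159 - V² (H(N, V) = -(V² + 159) = -(159 + V²) = -159 - V²)
K = -6497 (K = 28 - 6525 = -6497)
(H(-152, 153) + C)/(-1759 + 19833) - K = ((-159 - 1*153²) + 16399)/(-1759 + 19833) - 1*(-6497) = ((-159 - 1*23409) + 16399)/18074 + 6497 = ((-159 - 23409) + 16399)*(1/18074) + 6497 = (-23568 + 16399)*(1/18074) + 6497 = -7169*1/18074 + 6497 = -7169/18074 + 6497 = 117419609/18074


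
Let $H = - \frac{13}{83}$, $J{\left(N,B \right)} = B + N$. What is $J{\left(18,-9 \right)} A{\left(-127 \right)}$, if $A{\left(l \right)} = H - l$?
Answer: $\frac{94752}{83} \approx 1141.6$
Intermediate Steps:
$H = - \frac{13}{83}$ ($H = \left(-13\right) \frac{1}{83} = - \frac{13}{83} \approx -0.15663$)
$A{\left(l \right)} = - \frac{13}{83} - l$
$J{\left(18,-9 \right)} A{\left(-127 \right)} = \left(-9 + 18\right) \left(- \frac{13}{83} - -127\right) = 9 \left(- \frac{13}{83} + 127\right) = 9 \cdot \frac{10528}{83} = \frac{94752}{83}$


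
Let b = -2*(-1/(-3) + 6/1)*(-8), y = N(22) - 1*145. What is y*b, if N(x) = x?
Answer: -12464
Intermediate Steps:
y = -123 (y = 22 - 1*145 = 22 - 145 = -123)
b = 304/3 (b = -2*(-1*(-1/3) + 6*1)*(-8) = -2*(1/3 + 6)*(-8) = -2*19/3*(-8) = -38/3*(-8) = 304/3 ≈ 101.33)
y*b = -123*304/3 = -12464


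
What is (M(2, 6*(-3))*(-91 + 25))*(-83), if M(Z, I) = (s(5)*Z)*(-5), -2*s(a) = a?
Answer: 136950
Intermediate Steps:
s(a) = -a/2
M(Z, I) = 25*Z/2 (M(Z, I) = ((-½*5)*Z)*(-5) = -5*Z/2*(-5) = 25*Z/2)
(M(2, 6*(-3))*(-91 + 25))*(-83) = (((25/2)*2)*(-91 + 25))*(-83) = (25*(-66))*(-83) = -1650*(-83) = 136950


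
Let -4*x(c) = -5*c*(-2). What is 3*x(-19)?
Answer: 285/2 ≈ 142.50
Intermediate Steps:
x(c) = -5*c/2 (x(c) = -(-5*c)*(-2)/4 = -5*c/2)
3*x(-19) = 3*(-5/2*(-19)) = 3*(95/2) = 285/2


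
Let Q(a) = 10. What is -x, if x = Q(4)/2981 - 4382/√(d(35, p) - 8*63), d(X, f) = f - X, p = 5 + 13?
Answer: -10/2981 - 4382*I*√521/521 ≈ -0.0033546 - 191.98*I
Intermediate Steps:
p = 18
x = 10/2981 + 4382*I*√521/521 (x = 10/2981 - 4382/√((18 - 1*35) - 8*63) = 10*(1/2981) - 4382/√((18 - 35) - 504) = 10/2981 - 4382/√(-17 - 504) = 10/2981 - 4382*(-I*√521/521) = 10/2981 - (-4382)*I*√521/521 = 10/2981 + 4382*I*√521/521 ≈ 0.0033546 + 191.98*I)
-x = -(10/2981 + 4382*I*√521/521) = -10/2981 - 4382*I*√521/521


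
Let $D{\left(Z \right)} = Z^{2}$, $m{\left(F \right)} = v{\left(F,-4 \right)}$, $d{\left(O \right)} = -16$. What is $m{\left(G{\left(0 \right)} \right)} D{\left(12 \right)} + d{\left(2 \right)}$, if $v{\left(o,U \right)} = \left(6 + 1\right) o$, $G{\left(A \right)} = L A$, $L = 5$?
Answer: $-16$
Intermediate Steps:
$G{\left(A \right)} = 5 A$
$v{\left(o,U \right)} = 7 o$
$m{\left(F \right)} = 7 F$
$m{\left(G{\left(0 \right)} \right)} D{\left(12 \right)} + d{\left(2 \right)} = 7 \cdot 5 \cdot 0 \cdot 12^{2} - 16 = 7 \cdot 0 \cdot 144 - 16 = 0 \cdot 144 - 16 = 0 - 16 = -16$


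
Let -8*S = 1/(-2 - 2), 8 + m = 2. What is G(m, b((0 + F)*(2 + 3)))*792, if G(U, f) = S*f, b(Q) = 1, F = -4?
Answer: 99/4 ≈ 24.750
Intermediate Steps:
m = -6 (m = -8 + 2 = -6)
S = 1/32 (S = -1/(8*(-2 - 2)) = -1/8/(-4) = -1/8*(-1/4) = 1/32 ≈ 0.031250)
G(U, f) = f/32
G(m, b((0 + F)*(2 + 3)))*792 = ((1/32)*1)*792 = (1/32)*792 = 99/4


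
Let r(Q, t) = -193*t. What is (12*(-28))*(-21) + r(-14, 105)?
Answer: -13209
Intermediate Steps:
(12*(-28))*(-21) + r(-14, 105) = (12*(-28))*(-21) - 193*105 = -336*(-21) - 20265 = 7056 - 20265 = -13209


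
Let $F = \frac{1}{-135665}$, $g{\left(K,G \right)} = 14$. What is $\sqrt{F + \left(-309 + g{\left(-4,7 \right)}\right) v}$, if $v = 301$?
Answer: $\frac{6 i \sqrt{45396424576515}}{135665} \approx 297.98 i$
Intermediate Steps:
$F = - \frac{1}{135665} \approx -7.3711 \cdot 10^{-6}$
$\sqrt{F + \left(-309 + g{\left(-4,7 \right)}\right) v} = \sqrt{- \frac{1}{135665} + \left(-309 + 14\right) 301} = \sqrt{- \frac{1}{135665} - 88795} = \sqrt{- \frac{12046373676}{135665}} = \frac{6 i \sqrt{45396424576515}}{135665}$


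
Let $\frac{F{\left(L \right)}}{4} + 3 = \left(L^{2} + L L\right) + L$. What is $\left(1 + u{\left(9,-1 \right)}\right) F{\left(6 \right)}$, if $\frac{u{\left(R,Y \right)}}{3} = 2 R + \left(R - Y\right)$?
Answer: $25500$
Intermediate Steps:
$u{\left(R,Y \right)} = - 3 Y + 9 R$ ($u{\left(R,Y \right)} = 3 \left(2 R + \left(R - Y\right)\right) = 3 \left(- Y + 3 R\right) = - 3 Y + 9 R$)
$F{\left(L \right)} = -12 + 4 L + 8 L^{2}$ ($F{\left(L \right)} = -12 + 4 \left(\left(L^{2} + L L\right) + L\right) = -12 + 4 \left(\left(L^{2} + L^{2}\right) + L\right) = -12 + 4 \left(2 L^{2} + L\right) = -12 + 4 \left(L + 2 L^{2}\right) = -12 + \left(4 L + 8 L^{2}\right) = -12 + 4 L + 8 L^{2}$)
$\left(1 + u{\left(9,-1 \right)}\right) F{\left(6 \right)} = \left(1 + \left(\left(-3\right) \left(-1\right) + 9 \cdot 9\right)\right) \left(-12 + 4 \cdot 6 + 8 \cdot 6^{2}\right) = \left(1 + \left(3 + 81\right)\right) \left(-12 + 24 + 8 \cdot 36\right) = \left(1 + 84\right) \left(-12 + 24 + 288\right) = 85 \cdot 300 = 25500$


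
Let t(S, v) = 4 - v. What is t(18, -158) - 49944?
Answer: -49782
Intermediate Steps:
t(18, -158) - 49944 = (4 - 1*(-158)) - 49944 = (4 + 158) - 49944 = 162 - 49944 = -49782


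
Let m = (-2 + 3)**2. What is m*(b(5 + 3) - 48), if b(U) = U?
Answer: -40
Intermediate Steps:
m = 1 (m = 1**2 = 1)
m*(b(5 + 3) - 48) = 1*((5 + 3) - 48) = 1*(8 - 48) = 1*(-40) = -40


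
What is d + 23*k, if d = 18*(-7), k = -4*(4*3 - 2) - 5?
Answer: -1161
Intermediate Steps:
k = -45 (k = -4*(12 - 2) - 5 = -4*10 - 5 = -40 - 5 = -45)
d = -126
d + 23*k = -126 + 23*(-45) = -126 - 1035 = -1161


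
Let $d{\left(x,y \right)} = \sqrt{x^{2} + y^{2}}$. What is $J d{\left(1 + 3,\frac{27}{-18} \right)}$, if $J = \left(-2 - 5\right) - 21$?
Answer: $- 14 \sqrt{73} \approx -119.62$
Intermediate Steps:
$J = -28$ ($J = -7 - 21 = -28$)
$J d{\left(1 + 3,\frac{27}{-18} \right)} = - 28 \sqrt{\left(1 + 3\right)^{2} + \left(\frac{27}{-18}\right)^{2}} = - 28 \sqrt{4^{2} + \left(27 \left(- \frac{1}{18}\right)\right)^{2}} = - 28 \sqrt{16 + \left(- \frac{3}{2}\right)^{2}} = - 28 \sqrt{16 + \frac{9}{4}} = - 28 \sqrt{\frac{73}{4}} = - 28 \frac{\sqrt{73}}{2} = - 14 \sqrt{73}$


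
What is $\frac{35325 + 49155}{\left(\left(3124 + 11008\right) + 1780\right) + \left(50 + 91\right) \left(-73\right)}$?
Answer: $\frac{28160}{1873} \approx 15.035$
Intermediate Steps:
$\frac{35325 + 49155}{\left(\left(3124 + 11008\right) + 1780\right) + \left(50 + 91\right) \left(-73\right)} = \frac{84480}{\left(14132 + 1780\right) + 141 \left(-73\right)} = \frac{84480}{15912 - 10293} = \frac{84480}{5619} = 84480 \cdot \frac{1}{5619} = \frac{28160}{1873}$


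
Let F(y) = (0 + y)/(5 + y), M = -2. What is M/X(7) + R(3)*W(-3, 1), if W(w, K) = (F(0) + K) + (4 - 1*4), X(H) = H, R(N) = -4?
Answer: -30/7 ≈ -4.2857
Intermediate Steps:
F(y) = y/(5 + y)
W(w, K) = K (W(w, K) = (0/(5 + 0) + K) + (4 - 1*4) = (0/5 + K) + (4 - 4) = (0*(⅕) + K) + 0 = (0 + K) + 0 = K + 0 = K)
M/X(7) + R(3)*W(-3, 1) = -2/7 - 4*1 = -2*⅐ - 4 = -2/7 - 4 = -30/7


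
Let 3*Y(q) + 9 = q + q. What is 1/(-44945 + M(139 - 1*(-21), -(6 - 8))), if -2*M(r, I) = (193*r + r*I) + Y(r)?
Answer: -6/363581 ≈ -1.6503e-5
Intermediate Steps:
Y(q) = -3 + 2*q/3 (Y(q) = -3 + (q + q)/3 = -3 + (2*q)/3 = -3 + 2*q/3)
M(r, I) = 3/2 - 581*r/6 - I*r/2 (M(r, I) = -((193*r + r*I) + (-3 + 2*r/3))/2 = -((193*r + I*r) + (-3 + 2*r/3))/2 = -(-3 + 581*r/3 + I*r)/2 = 3/2 - 581*r/6 - I*r/2)
1/(-44945 + M(139 - 1*(-21), -(6 - 8))) = 1/(-44945 + (3/2 - 581*(139 - 1*(-21))/6 - (-(6 - 8))*(139 - 1*(-21))/2)) = 1/(-44945 + (3/2 - 581*(139 + 21)/6 - (-1*(-2))*(139 + 21)/2)) = 1/(-44945 + (3/2 - 581/6*160 - 1/2*2*160)) = 1/(-44945 + (3/2 - 46480/3 - 160)) = 1/(-44945 - 93911/6) = 1/(-363581/6) = -6/363581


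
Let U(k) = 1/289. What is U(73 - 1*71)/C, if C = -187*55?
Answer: -1/2972365 ≈ -3.3643e-7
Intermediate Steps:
C = -10285
U(k) = 1/289
U(73 - 1*71)/C = (1/289)/(-10285) = (1/289)*(-1/10285) = -1/2972365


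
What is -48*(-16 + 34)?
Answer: -864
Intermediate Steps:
-48*(-16 + 34) = -48*18 = -864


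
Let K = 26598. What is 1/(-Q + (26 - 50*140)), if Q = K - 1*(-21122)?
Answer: -1/54694 ≈ -1.8284e-5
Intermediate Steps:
Q = 47720 (Q = 26598 - 1*(-21122) = 26598 + 21122 = 47720)
1/(-Q + (26 - 50*140)) = 1/(-1*47720 + (26 - 50*140)) = 1/(-47720 + (26 - 7000)) = 1/(-47720 - 6974) = 1/(-54694) = -1/54694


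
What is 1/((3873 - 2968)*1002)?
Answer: 1/906810 ≈ 1.1028e-6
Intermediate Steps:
1/((3873 - 2968)*1002) = (1/1002)/905 = (1/905)*(1/1002) = 1/906810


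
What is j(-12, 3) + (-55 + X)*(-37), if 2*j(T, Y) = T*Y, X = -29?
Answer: 3090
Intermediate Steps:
j(T, Y) = T*Y/2 (j(T, Y) = (T*Y)/2 = T*Y/2)
j(-12, 3) + (-55 + X)*(-37) = (½)*(-12)*3 + (-55 - 29)*(-37) = -18 - 84*(-37) = -18 + 3108 = 3090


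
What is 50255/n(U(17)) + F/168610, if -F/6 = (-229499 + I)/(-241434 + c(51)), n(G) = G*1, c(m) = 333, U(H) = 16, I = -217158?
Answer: 340494701286913/108405438960 ≈ 3140.9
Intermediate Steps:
n(G) = G
F = -893314/80367 (F = -6*(-229499 - 217158)/(-241434 + 333) = -(-2679942)/(-241101) = -(-2679942)*(-1)/241101 = -6*446657/241101 = -893314/80367 ≈ -11.115)
50255/n(U(17)) + F/168610 = 50255/16 - 893314/80367/168610 = 50255*(1/16) - 893314/80367*1/168610 = 50255/16 - 446657/6775339935 = 340494701286913/108405438960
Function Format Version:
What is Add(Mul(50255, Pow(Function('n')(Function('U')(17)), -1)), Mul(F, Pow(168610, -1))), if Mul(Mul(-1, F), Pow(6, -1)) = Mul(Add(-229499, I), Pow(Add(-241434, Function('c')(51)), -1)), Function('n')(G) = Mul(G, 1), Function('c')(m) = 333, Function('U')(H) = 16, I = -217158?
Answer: Rational(340494701286913, 108405438960) ≈ 3140.9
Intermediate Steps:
Function('n')(G) = G
F = Rational(-893314, 80367) (F = Mul(-6, Mul(Add(-229499, -217158), Pow(Add(-241434, 333), -1))) = Mul(-6, Mul(-446657, Pow(-241101, -1))) = Mul(-6, Mul(-446657, Rational(-1, 241101))) = Mul(-6, Rational(446657, 241101)) = Rational(-893314, 80367) ≈ -11.115)
Add(Mul(50255, Pow(Function('n')(Function('U')(17)), -1)), Mul(F, Pow(168610, -1))) = Add(Mul(50255, Pow(16, -1)), Mul(Rational(-893314, 80367), Pow(168610, -1))) = Add(Mul(50255, Rational(1, 16)), Mul(Rational(-893314, 80367), Rational(1, 168610))) = Add(Rational(50255, 16), Rational(-446657, 6775339935)) = Rational(340494701286913, 108405438960)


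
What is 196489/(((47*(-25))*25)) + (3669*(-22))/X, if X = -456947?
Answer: -87413967833/13422818125 ≈ -6.5123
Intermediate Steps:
196489/(((47*(-25))*25)) + (3669*(-22))/X = 196489/(((47*(-25))*25)) + (3669*(-22))/(-456947) = 196489/((-1175*25)) - 80718*(-1/456947) = 196489/(-29375) + 80718/456947 = 196489*(-1/29375) + 80718/456947 = -196489/29375 + 80718/456947 = -87413967833/13422818125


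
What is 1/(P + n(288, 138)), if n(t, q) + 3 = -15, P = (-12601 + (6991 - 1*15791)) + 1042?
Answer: -1/20377 ≈ -4.9075e-5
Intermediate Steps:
P = -20359 (P = (-12601 + (6991 - 15791)) + 1042 = (-12601 - 8800) + 1042 = -21401 + 1042 = -20359)
n(t, q) = -18 (n(t, q) = -3 - 15 = -18)
1/(P + n(288, 138)) = 1/(-20359 - 18) = 1/(-20377) = -1/20377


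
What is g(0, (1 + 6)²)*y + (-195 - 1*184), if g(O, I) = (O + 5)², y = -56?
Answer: -1779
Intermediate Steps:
g(O, I) = (5 + O)²
g(0, (1 + 6)²)*y + (-195 - 1*184) = (5 + 0)²*(-56) + (-195 - 1*184) = 5²*(-56) + (-195 - 184) = 25*(-56) - 379 = -1400 - 379 = -1779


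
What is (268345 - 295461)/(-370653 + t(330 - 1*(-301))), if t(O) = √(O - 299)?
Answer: 10050626748/137383646077 + 54232*√83/137383646077 ≈ 0.073161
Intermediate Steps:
t(O) = √(-299 + O)
(268345 - 295461)/(-370653 + t(330 - 1*(-301))) = (268345 - 295461)/(-370653 + √(-299 + (330 - 1*(-301)))) = -27116/(-370653 + √(-299 + (330 + 301))) = -27116/(-370653 + √(-299 + 631)) = -27116/(-370653 + √332) = -27116/(-370653 + 2*√83)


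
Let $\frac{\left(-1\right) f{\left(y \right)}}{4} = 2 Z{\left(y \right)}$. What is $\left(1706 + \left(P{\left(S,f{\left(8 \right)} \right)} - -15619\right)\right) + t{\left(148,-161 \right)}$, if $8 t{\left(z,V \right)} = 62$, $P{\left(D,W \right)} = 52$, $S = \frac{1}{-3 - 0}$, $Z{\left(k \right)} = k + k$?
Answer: $\frac{69539}{4} \approx 17385.0$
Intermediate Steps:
$Z{\left(k \right)} = 2 k$
$f{\left(y \right)} = - 16 y$ ($f{\left(y \right)} = - 4 \cdot 2 \cdot 2 y = - 4 \cdot 4 y = - 16 y$)
$S = - \frac{1}{3}$ ($S = \frac{1}{-3 + 0} = \frac{1}{-3} = - \frac{1}{3} \approx -0.33333$)
$t{\left(z,V \right)} = \frac{31}{4}$ ($t{\left(z,V \right)} = \frac{1}{8} \cdot 62 = \frac{31}{4}$)
$\left(1706 + \left(P{\left(S,f{\left(8 \right)} \right)} - -15619\right)\right) + t{\left(148,-161 \right)} = \left(1706 + \left(52 - -15619\right)\right) + \frac{31}{4} = \left(1706 + \left(52 + 15619\right)\right) + \frac{31}{4} = \left(1706 + 15671\right) + \frac{31}{4} = 17377 + \frac{31}{4} = \frac{69539}{4}$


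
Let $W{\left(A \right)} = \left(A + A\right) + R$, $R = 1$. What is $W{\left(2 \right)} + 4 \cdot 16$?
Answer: $69$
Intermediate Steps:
$W{\left(A \right)} = 1 + 2 A$ ($W{\left(A \right)} = \left(A + A\right) + 1 = 2 A + 1 = 1 + 2 A$)
$W{\left(2 \right)} + 4 \cdot 16 = \left(1 + 2 \cdot 2\right) + 4 \cdot 16 = \left(1 + 4\right) + 64 = 5 + 64 = 69$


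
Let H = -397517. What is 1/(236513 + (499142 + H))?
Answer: 1/338138 ≈ 2.9574e-6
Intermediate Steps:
1/(236513 + (499142 + H)) = 1/(236513 + (499142 - 397517)) = 1/(236513 + 101625) = 1/338138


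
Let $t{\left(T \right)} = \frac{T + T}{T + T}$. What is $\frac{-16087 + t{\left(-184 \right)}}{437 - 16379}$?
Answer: $\frac{2681}{2657} \approx 1.009$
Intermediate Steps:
$t{\left(T \right)} = 1$ ($t{\left(T \right)} = \frac{2 T}{2 T} = 2 T \frac{1}{2 T} = 1$)
$\frac{-16087 + t{\left(-184 \right)}}{437 - 16379} = \frac{-16087 + 1}{437 - 16379} = - \frac{16086}{-15942} = \left(-16086\right) \left(- \frac{1}{15942}\right) = \frac{2681}{2657}$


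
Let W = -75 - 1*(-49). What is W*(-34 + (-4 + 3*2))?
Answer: 832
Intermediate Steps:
W = -26 (W = -75 + 49 = -26)
W*(-34 + (-4 + 3*2)) = -26*(-34 + (-4 + 3*2)) = -26*(-34 + (-4 + 6)) = -26*(-34 + 2) = -26*(-32) = 832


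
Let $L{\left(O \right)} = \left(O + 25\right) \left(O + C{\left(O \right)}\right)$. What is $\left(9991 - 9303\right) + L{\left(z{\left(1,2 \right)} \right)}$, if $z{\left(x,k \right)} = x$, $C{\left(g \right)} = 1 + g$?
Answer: $766$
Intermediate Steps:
$L{\left(O \right)} = \left(1 + 2 O\right) \left(25 + O\right)$ ($L{\left(O \right)} = \left(O + 25\right) \left(O + \left(1 + O\right)\right) = \left(25 + O\right) \left(1 + 2 O\right) = \left(1 + 2 O\right) \left(25 + O\right)$)
$\left(9991 - 9303\right) + L{\left(z{\left(1,2 \right)} \right)} = \left(9991 - 9303\right) + \left(25 + 2 \cdot 1^{2} + 51 \cdot 1\right) = \left(9991 - 9303\right) + \left(25 + 2 \cdot 1 + 51\right) = 688 + \left(25 + 2 + 51\right) = 688 + 78 = 766$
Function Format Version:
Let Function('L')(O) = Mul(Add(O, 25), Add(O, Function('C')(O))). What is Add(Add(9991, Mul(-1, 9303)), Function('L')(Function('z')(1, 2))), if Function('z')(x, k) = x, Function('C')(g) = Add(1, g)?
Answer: 766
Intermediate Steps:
Function('L')(O) = Mul(Add(1, Mul(2, O)), Add(25, O)) (Function('L')(O) = Mul(Add(O, 25), Add(O, Add(1, O))) = Mul(Add(25, O), Add(1, Mul(2, O))) = Mul(Add(1, Mul(2, O)), Add(25, O)))
Add(Add(9991, Mul(-1, 9303)), Function('L')(Function('z')(1, 2))) = Add(Add(9991, Mul(-1, 9303)), Add(25, Mul(2, Pow(1, 2)), Mul(51, 1))) = Add(Add(9991, -9303), Add(25, Mul(2, 1), 51)) = Add(688, Add(25, 2, 51)) = Add(688, 78) = 766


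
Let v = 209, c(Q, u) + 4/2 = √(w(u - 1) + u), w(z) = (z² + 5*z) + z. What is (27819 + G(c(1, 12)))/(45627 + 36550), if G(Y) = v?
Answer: 28028/82177 ≈ 0.34107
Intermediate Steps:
w(z) = z² + 6*z
c(Q, u) = -2 + √(u + (-1 + u)*(5 + u)) (c(Q, u) = -2 + √((u - 1)*(6 + (u - 1)) + u) = -2 + √((-1 + u)*(6 + (-1 + u)) + u) = -2 + √((-1 + u)*(5 + u) + u) = -2 + √(u + (-1 + u)*(5 + u)))
G(Y) = 209
(27819 + G(c(1, 12)))/(45627 + 36550) = (27819 + 209)/(45627 + 36550) = 28028/82177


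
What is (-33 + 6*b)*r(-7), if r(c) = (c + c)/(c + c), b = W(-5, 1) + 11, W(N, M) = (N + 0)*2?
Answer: -27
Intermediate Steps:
W(N, M) = 2*N (W(N, M) = N*2 = 2*N)
b = 1 (b = 2*(-5) + 11 = -10 + 11 = 1)
r(c) = 1 (r(c) = (2*c)/((2*c)) = (2*c)*(1/(2*c)) = 1)
(-33 + 6*b)*r(-7) = (-33 + 6*1)*1 = (-33 + 6)*1 = -27*1 = -27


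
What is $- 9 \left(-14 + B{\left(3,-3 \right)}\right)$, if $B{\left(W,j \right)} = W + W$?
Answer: $72$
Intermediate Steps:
$B{\left(W,j \right)} = 2 W$
$- 9 \left(-14 + B{\left(3,-3 \right)}\right) = - 9 \left(-14 + 2 \cdot 3\right) = - 9 \left(-14 + 6\right) = \left(-9\right) \left(-8\right) = 72$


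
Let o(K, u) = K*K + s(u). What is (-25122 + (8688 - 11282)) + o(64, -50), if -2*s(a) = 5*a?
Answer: -23495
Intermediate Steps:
s(a) = -5*a/2
o(K, u) = K**2 - 5*u/2 (o(K, u) = K*K - 5*u/2 = K**2 - 5*u/2)
(-25122 + (8688 - 11282)) + o(64, -50) = (-25122 + (8688 - 11282)) + (64**2 - 5/2*(-50)) = (-25122 - 2594) + (4096 + 125) = -27716 + 4221 = -23495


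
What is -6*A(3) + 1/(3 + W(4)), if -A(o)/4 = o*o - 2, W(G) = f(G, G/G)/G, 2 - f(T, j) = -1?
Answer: 2524/15 ≈ 168.27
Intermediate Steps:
f(T, j) = 3 (f(T, j) = 2 - 1*(-1) = 2 + 1 = 3)
W(G) = 3/G
A(o) = 8 - 4*o**2 (A(o) = -4*(o*o - 2) = -4*(o**2 - 2) = -4*(-2 + o**2) = 8 - 4*o**2)
-6*A(3) + 1/(3 + W(4)) = -6*(8 - 4*3**2) + 1/(3 + 3/4) = -6*(8 - 4*9) + 1/(3 + 3*(1/4)) = -6*(8 - 36) + 1/(3 + 3/4) = -6*(-28) + 1/(15/4) = 168 + 4/15 = 2524/15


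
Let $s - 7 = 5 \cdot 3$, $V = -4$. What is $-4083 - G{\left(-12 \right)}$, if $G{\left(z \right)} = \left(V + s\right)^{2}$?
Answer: $-4407$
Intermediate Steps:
$s = 22$ ($s = 7 + 5 \cdot 3 = 7 + 15 = 22$)
$G{\left(z \right)} = 324$ ($G{\left(z \right)} = \left(-4 + 22\right)^{2} = 18^{2} = 324$)
$-4083 - G{\left(-12 \right)} = -4083 - 324 = -4407$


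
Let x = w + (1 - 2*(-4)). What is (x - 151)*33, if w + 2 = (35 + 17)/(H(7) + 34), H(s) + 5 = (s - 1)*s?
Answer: -335676/71 ≈ -4727.8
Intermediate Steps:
H(s) = -5 + s*(-1 + s) (H(s) = -5 + (s - 1)*s = -5 + (-1 + s)*s = -5 + s*(-1 + s))
w = -90/71 (w = -2 + (35 + 17)/((-5 + 7**2 - 1*7) + 34) = -2 + 52/((-5 + 49 - 7) + 34) = -2 + 52/(37 + 34) = -2 + 52/71 = -90/71 ≈ -1.2676)
x = 549/71 (x = -90/71 + (1 - 2*(-4)) = -90/71 + (1 + 8) = -90/71 + 9 = 549/71 ≈ 7.7324)
(x - 151)*33 = (549/71 - 151)*33 = -10172/71*33 = -335676/71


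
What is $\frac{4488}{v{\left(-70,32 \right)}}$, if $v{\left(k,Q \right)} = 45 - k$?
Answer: $\frac{4488}{115} \approx 39.026$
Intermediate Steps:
$\frac{4488}{v{\left(-70,32 \right)}} = \frac{4488}{45 - -70} = \frac{4488}{45 + 70} = \frac{4488}{115}$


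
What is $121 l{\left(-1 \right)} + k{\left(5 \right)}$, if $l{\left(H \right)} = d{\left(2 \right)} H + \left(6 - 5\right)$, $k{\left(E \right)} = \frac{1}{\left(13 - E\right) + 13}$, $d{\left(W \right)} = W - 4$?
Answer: $\frac{7624}{21} \approx 363.05$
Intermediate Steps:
$d{\left(W \right)} = -4 + W$ ($d{\left(W \right)} = W - 4 = -4 + W$)
$k{\left(E \right)} = \frac{1}{26 - E}$
$l{\left(H \right)} = 1 - 2 H$ ($l{\left(H \right)} = \left(-4 + 2\right) H + \left(6 - 5\right) = - 2 H + \left(6 - 5\right) = - 2 H + 1 = 1 - 2 H$)
$121 l{\left(-1 \right)} + k{\left(5 \right)} = 121 \left(1 - -2\right) - \frac{1}{-26 + 5} = 121 \left(1 + 2\right) - \frac{1}{-21} = 121 \cdot 3 - - \frac{1}{21} = 363 + \frac{1}{21} = \frac{7624}{21}$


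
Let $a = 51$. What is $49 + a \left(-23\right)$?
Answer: $-1124$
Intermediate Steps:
$49 + a \left(-23\right) = 49 + 51 \left(-23\right) = 49 - 1173 = -1124$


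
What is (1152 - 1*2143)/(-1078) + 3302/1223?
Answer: 4771549/1318394 ≈ 3.6192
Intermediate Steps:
(1152 - 1*2143)/(-1078) + 3302/1223 = (1152 - 2143)*(-1/1078) + 3302*(1/1223) = -991*(-1/1078) + 3302/1223 = 991/1078 + 3302/1223 = 4771549/1318394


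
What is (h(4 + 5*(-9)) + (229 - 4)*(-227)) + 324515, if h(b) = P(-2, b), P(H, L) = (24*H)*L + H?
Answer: 275406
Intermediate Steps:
P(H, L) = H + 24*H*L (P(H, L) = 24*H*L + H = H + 24*H*L)
h(b) = -2 - 48*b (h(b) = -2*(1 + 24*b) = -2 - 48*b)
(h(4 + 5*(-9)) + (229 - 4)*(-227)) + 324515 = ((-2 - 48*(4 + 5*(-9))) + (229 - 4)*(-227)) + 324515 = ((-2 - 48*(4 - 45)) + 225*(-227)) + 324515 = ((-2 - 48*(-41)) - 51075) + 324515 = ((-2 + 1968) - 51075) + 324515 = (1966 - 51075) + 324515 = -49109 + 324515 = 275406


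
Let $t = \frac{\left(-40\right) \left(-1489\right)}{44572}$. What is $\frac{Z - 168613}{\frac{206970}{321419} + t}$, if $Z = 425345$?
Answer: $\frac{229876030348811}{1773048905} \approx 1.2965 \cdot 10^{5}$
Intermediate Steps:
$t = \frac{14890}{11143}$ ($t = 59560 \cdot \frac{1}{44572} = \frac{14890}{11143} \approx 1.3363$)
$\frac{Z - 168613}{\frac{206970}{321419} + t} = \frac{425345 - 168613}{\frac{206970}{321419} + \frac{14890}{11143}} = \frac{256732}{206970 \cdot \frac{1}{321419} + \frac{14890}{11143}} = \frac{256732}{\frac{206970}{321419} + \frac{14890}{11143}} = \frac{256732}{\frac{7092195620}{3581571917}} = 256732 \cdot \frac{3581571917}{7092195620} = \frac{229876030348811}{1773048905}$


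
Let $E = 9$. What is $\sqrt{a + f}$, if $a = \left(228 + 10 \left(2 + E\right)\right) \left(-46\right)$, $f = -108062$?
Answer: $i \sqrt{123610} \approx 351.58 i$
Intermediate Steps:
$a = -15548$ ($a = \left(228 + 10 \left(2 + 9\right)\right) \left(-46\right) = \left(228 + 10 \cdot 11\right) \left(-46\right) = \left(228 + 110\right) \left(-46\right) = 338 \left(-46\right) = -15548$)
$\sqrt{a + f} = \sqrt{-15548 - 108062} = \sqrt{-123610} = i \sqrt{123610}$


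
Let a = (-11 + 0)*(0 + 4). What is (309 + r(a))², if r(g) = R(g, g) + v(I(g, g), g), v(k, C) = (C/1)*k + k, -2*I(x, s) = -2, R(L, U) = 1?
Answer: 71289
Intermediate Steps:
I(x, s) = 1 (I(x, s) = -½*(-2) = 1)
v(k, C) = k + C*k (v(k, C) = (C*1)*k + k = C*k + k = k + C*k)
a = -44 (a = -11*4 = -44)
r(g) = 2 + g (r(g) = 1 + 1*(1 + g) = 1 + (1 + g) = 2 + g)
(309 + r(a))² = (309 + (2 - 44))² = (309 - 42)² = 267² = 71289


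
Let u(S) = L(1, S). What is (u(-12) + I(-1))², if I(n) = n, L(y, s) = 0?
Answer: 1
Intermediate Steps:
u(S) = 0
(u(-12) + I(-1))² = (0 - 1)² = (-1)² = 1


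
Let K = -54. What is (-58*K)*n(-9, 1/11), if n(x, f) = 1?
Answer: 3132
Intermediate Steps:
(-58*K)*n(-9, 1/11) = -58*(-54)*1 = 3132*1 = 3132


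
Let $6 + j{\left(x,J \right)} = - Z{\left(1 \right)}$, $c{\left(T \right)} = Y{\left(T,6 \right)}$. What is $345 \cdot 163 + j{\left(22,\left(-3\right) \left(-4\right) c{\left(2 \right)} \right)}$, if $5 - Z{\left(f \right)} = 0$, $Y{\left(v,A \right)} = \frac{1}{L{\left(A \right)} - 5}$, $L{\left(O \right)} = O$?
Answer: $56224$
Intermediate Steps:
$Y{\left(v,A \right)} = \frac{1}{-5 + A}$ ($Y{\left(v,A \right)} = \frac{1}{A - 5} = \frac{1}{-5 + A}$)
$c{\left(T \right)} = 1$ ($c{\left(T \right)} = \frac{1}{-5 + 6} = 1^{-1} = 1$)
$Z{\left(f \right)} = 5$ ($Z{\left(f \right)} = 5 - 0 = 5 + 0 = 5$)
$j{\left(x,J \right)} = -11$ ($j{\left(x,J \right)} = -6 - 5 = -11$)
$345 \cdot 163 + j{\left(22,\left(-3\right) \left(-4\right) c{\left(2 \right)} \right)} = 345 \cdot 163 - 11 = 56235 - 11 = 56224$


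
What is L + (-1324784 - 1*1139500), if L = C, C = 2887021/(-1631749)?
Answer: -4021095839737/1631749 ≈ -2.4643e+6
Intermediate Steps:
C = -2887021/1631749 (C = 2887021*(-1/1631749) = -2887021/1631749 ≈ -1.7693)
L = -2887021/1631749 ≈ -1.7693
L + (-1324784 - 1*1139500) = -2887021/1631749 + (-1324784 - 1*1139500) = -2887021/1631749 + (-1324784 - 1139500) = -2887021/1631749 - 2464284 = -4021095839737/1631749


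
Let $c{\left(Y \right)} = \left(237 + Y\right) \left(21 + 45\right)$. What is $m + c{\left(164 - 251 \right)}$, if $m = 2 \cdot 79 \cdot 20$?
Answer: $13060$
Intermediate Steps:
$c{\left(Y \right)} = 15642 + 66 Y$ ($c{\left(Y \right)} = \left(237 + Y\right) 66 = 15642 + 66 Y$)
$m = 3160$ ($m = 158 \cdot 20 = 3160$)
$m + c{\left(164 - 251 \right)} = 3160 + \left(15642 + 66 \left(164 - 251\right)\right) = 3160 + \left(15642 + 66 \left(-87\right)\right) = 3160 + \left(15642 - 5742\right) = 3160 + 9900 = 13060$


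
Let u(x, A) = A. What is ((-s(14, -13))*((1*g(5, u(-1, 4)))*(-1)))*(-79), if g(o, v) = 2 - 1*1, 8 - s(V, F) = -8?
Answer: -1264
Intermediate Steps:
s(V, F) = 16 (s(V, F) = 8 - 1*(-8) = 8 + 8 = 16)
g(o, v) = 1 (g(o, v) = 2 - 1 = 1)
((-s(14, -13))*((1*g(5, u(-1, 4)))*(-1)))*(-79) = ((-1*16)*((1*1)*(-1)))*(-79) = -16*(-1)*(-79) = 16*(-79) = -1264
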